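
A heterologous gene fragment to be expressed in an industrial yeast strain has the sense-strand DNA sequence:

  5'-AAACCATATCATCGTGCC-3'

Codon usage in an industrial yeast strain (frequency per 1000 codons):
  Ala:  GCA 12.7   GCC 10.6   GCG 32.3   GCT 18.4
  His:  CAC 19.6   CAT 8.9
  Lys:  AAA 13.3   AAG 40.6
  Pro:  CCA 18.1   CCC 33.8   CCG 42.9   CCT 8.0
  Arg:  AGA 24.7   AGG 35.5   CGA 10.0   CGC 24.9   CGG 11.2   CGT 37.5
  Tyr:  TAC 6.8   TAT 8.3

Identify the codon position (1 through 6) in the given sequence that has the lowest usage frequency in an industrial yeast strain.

Codon 1 AAA (Lys): 13.3 per 1000.
Codon 2 CCA (Pro): 18.1 per 1000.
Codon 3 TAT (Tyr): 8.3 per 1000.
Codon 4 CAT (His): 8.9 per 1000.
Codon 5 CGT (Arg): 37.5 per 1000.
Codon 6 GCC (Ala): 10.6 per 1000.
Lowest frequency is 8.3 at codon 3.

3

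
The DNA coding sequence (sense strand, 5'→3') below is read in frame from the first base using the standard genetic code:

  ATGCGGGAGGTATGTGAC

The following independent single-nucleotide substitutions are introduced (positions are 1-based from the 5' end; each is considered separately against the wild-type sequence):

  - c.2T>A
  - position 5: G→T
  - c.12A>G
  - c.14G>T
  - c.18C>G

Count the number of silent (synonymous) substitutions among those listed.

Codon 1: ATG (Met) → AAG (Lys) — missense.
Codon 2: CGG (Arg) → CTG (Leu) — missense.
Codon 4: GTA (Val) → GTG (Val) — synonymous.
Codon 5: TGT (Cys) → TTT (Phe) — missense.
Codon 6: GAC (Asp) → GAG (Glu) — missense.
Synonymous: 1 of 5.

1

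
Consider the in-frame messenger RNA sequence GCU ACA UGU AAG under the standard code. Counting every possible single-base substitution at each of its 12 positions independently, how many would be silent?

8

Codon 1 (GCU, Ala): 3 synonymous substitutions.
Codon 2 (ACA, Thr): 3 synonymous substitutions.
Codon 3 (UGU, Cys): 1 synonymous substitution.
Codon 4 (AAG, Lys): 1 synonymous substitution.
Total: 3 + 3 + 1 + 1 = 8.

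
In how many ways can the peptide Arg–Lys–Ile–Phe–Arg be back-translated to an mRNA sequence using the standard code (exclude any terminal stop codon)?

432

Arg: 6 codons.
Lys: 2 codons.
Ile: 3 codons.
Phe: 2 codons.
Arg: 6 codons.
6 × 2 × 3 × 2 × 6 = 432.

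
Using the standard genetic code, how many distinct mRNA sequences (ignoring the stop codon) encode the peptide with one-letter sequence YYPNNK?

Tyr: 2 codons.
Tyr: 2 codons.
Pro: 4 codons.
Asn: 2 codons.
Asn: 2 codons.
Lys: 2 codons.
2 × 2 × 4 × 2 × 2 × 2 = 128.

128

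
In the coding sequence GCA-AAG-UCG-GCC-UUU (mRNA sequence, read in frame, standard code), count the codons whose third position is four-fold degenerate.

Codon 1 GCA (Ala): third position 4-fold.
Codon 2 AAG (Lys): third position 2-fold.
Codon 3 UCG (Ser): third position 4-fold.
Codon 4 GCC (Ala): third position 4-fold.
Codon 5 UUU (Phe): third position 2-fold.
Four-fold degenerate third positions: 3.

3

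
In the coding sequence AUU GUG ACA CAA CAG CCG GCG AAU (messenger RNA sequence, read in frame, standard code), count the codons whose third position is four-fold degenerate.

4

Codon 1 AUU (Ile): third position 3-fold.
Codon 2 GUG (Val): third position 4-fold.
Codon 3 ACA (Thr): third position 4-fold.
Codon 4 CAA (Gln): third position 2-fold.
Codon 5 CAG (Gln): third position 2-fold.
Codon 6 CCG (Pro): third position 4-fold.
Codon 7 GCG (Ala): third position 4-fold.
Codon 8 AAU (Asn): third position 2-fold.
Four-fold degenerate third positions: 4.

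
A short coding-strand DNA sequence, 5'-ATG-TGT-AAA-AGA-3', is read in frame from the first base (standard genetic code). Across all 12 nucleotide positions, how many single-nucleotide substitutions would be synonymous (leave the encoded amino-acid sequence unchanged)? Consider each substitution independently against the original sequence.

Codon 1 (ATG, Met): 0 synonymous substitutions.
Codon 2 (TGT, Cys): 1 synonymous substitution.
Codon 3 (AAA, Lys): 1 synonymous substitution.
Codon 4 (AGA, Arg): 2 synonymous substitutions.
Total: 0 + 1 + 1 + 2 = 4.

4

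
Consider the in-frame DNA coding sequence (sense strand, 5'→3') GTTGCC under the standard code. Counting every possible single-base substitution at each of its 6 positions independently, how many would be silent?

6

Codon 1 (GTT, Val): 3 synonymous substitutions.
Codon 2 (GCC, Ala): 3 synonymous substitutions.
Total: 3 + 3 = 6.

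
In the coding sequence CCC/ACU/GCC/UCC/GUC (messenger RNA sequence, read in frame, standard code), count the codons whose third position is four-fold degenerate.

Codon 1 CCC (Pro): third position 4-fold.
Codon 2 ACU (Thr): third position 4-fold.
Codon 3 GCC (Ala): third position 4-fold.
Codon 4 UCC (Ser): third position 4-fold.
Codon 5 GUC (Val): third position 4-fold.
Four-fold degenerate third positions: 5.

5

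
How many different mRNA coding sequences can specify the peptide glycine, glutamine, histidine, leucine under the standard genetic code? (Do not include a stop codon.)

96

Gly: 4 codons.
Gln: 2 codons.
His: 2 codons.
Leu: 6 codons.
4 × 2 × 2 × 6 = 96.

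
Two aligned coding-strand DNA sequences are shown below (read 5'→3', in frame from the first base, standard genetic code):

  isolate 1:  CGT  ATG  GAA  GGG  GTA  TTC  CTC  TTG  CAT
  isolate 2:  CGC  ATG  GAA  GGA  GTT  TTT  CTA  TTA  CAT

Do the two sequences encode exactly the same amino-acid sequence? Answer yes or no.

Codon 1: CGT Arg / CGC Arg — synonymous.
Codon 2: ATG Met / ATG Met — identical.
Codon 3: GAA Glu / GAA Glu — identical.
Codon 4: GGG Gly / GGA Gly — synonymous.
Codon 5: GTA Val / GTT Val — synonymous.
Codon 6: TTC Phe / TTT Phe — synonymous.
Codon 7: CTC Leu / CTA Leu — synonymous.
Codon 8: TTG Leu / TTA Leu — synonymous.
Codon 9: CAT His / CAT His — identical.
Nonsynonymous differences: 0 → same protein.

yes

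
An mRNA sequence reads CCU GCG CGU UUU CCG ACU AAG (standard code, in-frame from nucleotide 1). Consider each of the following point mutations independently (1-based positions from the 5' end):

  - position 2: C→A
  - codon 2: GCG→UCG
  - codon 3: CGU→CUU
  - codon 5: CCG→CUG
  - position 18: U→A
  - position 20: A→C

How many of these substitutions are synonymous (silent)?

Codon 1: CCU (Pro) → CAU (His) — missense.
Codon 2: GCG (Ala) → UCG (Ser) — missense.
Codon 3: CGU (Arg) → CUU (Leu) — missense.
Codon 5: CCG (Pro) → CUG (Leu) — missense.
Codon 6: ACU (Thr) → ACA (Thr) — synonymous.
Codon 7: AAG (Lys) → ACG (Thr) — missense.
Synonymous: 1 of 6.

1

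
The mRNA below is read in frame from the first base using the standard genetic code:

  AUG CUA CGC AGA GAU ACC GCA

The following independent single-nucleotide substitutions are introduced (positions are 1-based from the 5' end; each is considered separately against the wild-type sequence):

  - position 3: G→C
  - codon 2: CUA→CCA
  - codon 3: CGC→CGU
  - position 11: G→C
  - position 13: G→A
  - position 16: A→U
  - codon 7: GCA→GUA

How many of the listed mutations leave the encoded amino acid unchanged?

1

Codon 1: AUG (Met) → AUC (Ile) — missense.
Codon 2: CUA (Leu) → CCA (Pro) — missense.
Codon 3: CGC (Arg) → CGU (Arg) — synonymous.
Codon 4: AGA (Arg) → ACA (Thr) — missense.
Codon 5: GAU (Asp) → AAU (Asn) — missense.
Codon 6: ACC (Thr) → UCC (Ser) — missense.
Codon 7: GCA (Ala) → GUA (Val) — missense.
Synonymous: 1 of 7.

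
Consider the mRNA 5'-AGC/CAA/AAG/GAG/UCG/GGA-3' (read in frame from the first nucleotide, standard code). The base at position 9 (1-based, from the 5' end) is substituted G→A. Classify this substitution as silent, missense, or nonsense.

Position 9 falls in codon 3: AAG → Lys.
After the substitution the codon is AAA → Lys.
Both encode Lys, so the change is synonymous.

silent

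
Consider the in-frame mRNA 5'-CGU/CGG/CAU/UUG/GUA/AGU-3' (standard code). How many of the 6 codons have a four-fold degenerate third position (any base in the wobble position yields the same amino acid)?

3

Codon 1 CGU (Arg): third position 4-fold.
Codon 2 CGG (Arg): third position 4-fold.
Codon 3 CAU (His): third position 2-fold.
Codon 4 UUG (Leu): third position 2-fold.
Codon 5 GUA (Val): third position 4-fold.
Codon 6 AGU (Ser): third position 2-fold.
Four-fold degenerate third positions: 3.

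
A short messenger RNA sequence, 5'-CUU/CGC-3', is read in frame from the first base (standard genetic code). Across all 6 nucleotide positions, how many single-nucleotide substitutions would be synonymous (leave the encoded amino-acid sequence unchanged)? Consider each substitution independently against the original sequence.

6

Codon 1 (CUU, Leu): 3 synonymous substitutions.
Codon 2 (CGC, Arg): 3 synonymous substitutions.
Total: 3 + 3 = 6.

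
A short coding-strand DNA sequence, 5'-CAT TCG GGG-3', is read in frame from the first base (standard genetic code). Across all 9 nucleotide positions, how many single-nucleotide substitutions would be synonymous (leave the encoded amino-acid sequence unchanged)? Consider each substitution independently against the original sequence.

Codon 1 (CAT, His): 1 synonymous substitution.
Codon 2 (TCG, Ser): 3 synonymous substitutions.
Codon 3 (GGG, Gly): 3 synonymous substitutions.
Total: 1 + 3 + 3 = 7.

7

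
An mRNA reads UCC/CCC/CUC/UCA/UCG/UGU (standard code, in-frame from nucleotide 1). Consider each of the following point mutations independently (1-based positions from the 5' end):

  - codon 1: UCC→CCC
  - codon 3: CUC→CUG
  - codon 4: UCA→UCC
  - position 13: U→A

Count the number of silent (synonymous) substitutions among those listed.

2

Codon 1: UCC (Ser) → CCC (Pro) — missense.
Codon 3: CUC (Leu) → CUG (Leu) — synonymous.
Codon 4: UCA (Ser) → UCC (Ser) — synonymous.
Codon 5: UCG (Ser) → ACG (Thr) — missense.
Synonymous: 2 of 4.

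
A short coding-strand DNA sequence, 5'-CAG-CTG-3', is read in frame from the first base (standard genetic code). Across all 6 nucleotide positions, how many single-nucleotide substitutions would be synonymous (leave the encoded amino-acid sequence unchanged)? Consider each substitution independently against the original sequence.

Codon 1 (CAG, Gln): 1 synonymous substitution.
Codon 2 (CTG, Leu): 4 synonymous substitutions.
Total: 1 + 4 = 5.

5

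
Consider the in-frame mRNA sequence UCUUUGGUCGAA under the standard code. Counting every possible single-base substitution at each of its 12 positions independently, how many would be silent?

9

Codon 1 (UCU, Ser): 3 synonymous substitutions.
Codon 2 (UUG, Leu): 2 synonymous substitutions.
Codon 3 (GUC, Val): 3 synonymous substitutions.
Codon 4 (GAA, Glu): 1 synonymous substitution.
Total: 3 + 2 + 3 + 1 = 9.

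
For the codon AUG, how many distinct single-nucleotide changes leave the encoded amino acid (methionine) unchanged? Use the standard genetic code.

Position 1: none → 0 synonymous.
Position 2: none → 0 synonymous.
Position 3: none → 0 synonymous.
Total: 0 + 0 + 0 = 0.

0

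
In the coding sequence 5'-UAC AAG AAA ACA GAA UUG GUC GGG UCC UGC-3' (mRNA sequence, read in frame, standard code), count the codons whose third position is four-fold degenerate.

Codon 1 UAC (Tyr): third position 2-fold.
Codon 2 AAG (Lys): third position 2-fold.
Codon 3 AAA (Lys): third position 2-fold.
Codon 4 ACA (Thr): third position 4-fold.
Codon 5 GAA (Glu): third position 2-fold.
Codon 6 UUG (Leu): third position 2-fold.
Codon 7 GUC (Val): third position 4-fold.
Codon 8 GGG (Gly): third position 4-fold.
Codon 9 UCC (Ser): third position 4-fold.
Codon 10 UGC (Cys): third position 2-fold.
Four-fold degenerate third positions: 4.

4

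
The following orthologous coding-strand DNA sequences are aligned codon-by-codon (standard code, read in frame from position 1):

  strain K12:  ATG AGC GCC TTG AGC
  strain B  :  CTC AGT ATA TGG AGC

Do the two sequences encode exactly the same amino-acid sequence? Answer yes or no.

no

Codon 1: ATG Met / CTC Leu — nonsynonymous.
Codon 2: AGC Ser / AGT Ser — synonymous.
Codon 3: GCC Ala / ATA Ile — nonsynonymous.
Codon 4: TTG Leu / TGG Trp — nonsynonymous.
Codon 5: AGC Ser / AGC Ser — identical.
Nonsynonymous differences: 3 → different protein.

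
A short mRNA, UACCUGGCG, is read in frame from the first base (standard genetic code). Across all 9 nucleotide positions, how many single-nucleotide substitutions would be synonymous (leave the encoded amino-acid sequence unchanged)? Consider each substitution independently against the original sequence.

Codon 1 (UAC, Tyr): 1 synonymous substitution.
Codon 2 (CUG, Leu): 4 synonymous substitutions.
Codon 3 (GCG, Ala): 3 synonymous substitutions.
Total: 1 + 4 + 3 = 8.

8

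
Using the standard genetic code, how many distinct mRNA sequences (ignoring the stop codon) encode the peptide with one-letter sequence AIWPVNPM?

1536

Ala: 4 codons.
Ile: 3 codons.
Trp: 1 codon.
Pro: 4 codons.
Val: 4 codons.
Asn: 2 codons.
Pro: 4 codons.
Met: 1 codon.
4 × 3 × 1 × 4 × 4 × 2 × 4 × 1 = 1536.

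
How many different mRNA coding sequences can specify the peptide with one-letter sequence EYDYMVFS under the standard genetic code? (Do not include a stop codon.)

Glu: 2 codons.
Tyr: 2 codons.
Asp: 2 codons.
Tyr: 2 codons.
Met: 1 codon.
Val: 4 codons.
Phe: 2 codons.
Ser: 6 codons.
2 × 2 × 2 × 2 × 1 × 4 × 2 × 6 = 768.

768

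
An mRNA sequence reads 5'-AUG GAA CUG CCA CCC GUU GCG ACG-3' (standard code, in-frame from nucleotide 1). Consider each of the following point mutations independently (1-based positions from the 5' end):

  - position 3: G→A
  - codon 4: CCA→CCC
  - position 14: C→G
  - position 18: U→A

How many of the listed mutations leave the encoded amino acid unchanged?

Codon 1: AUG (Met) → AUA (Ile) — missense.
Codon 4: CCA (Pro) → CCC (Pro) — synonymous.
Codon 5: CCC (Pro) → CGC (Arg) — missense.
Codon 6: GUU (Val) → GUA (Val) — synonymous.
Synonymous: 2 of 4.

2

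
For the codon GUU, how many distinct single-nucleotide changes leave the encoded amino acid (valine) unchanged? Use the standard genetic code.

3

Position 1: none → 0 synonymous.
Position 2: none → 0 synonymous.
Position 3: GUC, GUA, GUG → 3 synonymous.
Total: 0 + 0 + 3 = 3.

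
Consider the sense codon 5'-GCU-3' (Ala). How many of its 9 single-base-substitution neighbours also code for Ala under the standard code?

Position 1: none → 0 synonymous.
Position 2: none → 0 synonymous.
Position 3: GCC, GCA, GCG → 3 synonymous.
Total: 0 + 0 + 3 = 3.

3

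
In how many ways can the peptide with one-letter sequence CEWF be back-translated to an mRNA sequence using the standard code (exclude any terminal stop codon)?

Cys: 2 codons.
Glu: 2 codons.
Trp: 1 codon.
Phe: 2 codons.
2 × 2 × 1 × 2 = 8.

8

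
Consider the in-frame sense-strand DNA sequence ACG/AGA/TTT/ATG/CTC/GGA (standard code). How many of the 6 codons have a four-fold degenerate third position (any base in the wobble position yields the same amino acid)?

Codon 1 ACG (Thr): third position 4-fold.
Codon 2 AGA (Arg): third position 2-fold.
Codon 3 TTT (Phe): third position 2-fold.
Codon 4 ATG (Met): third position 1-fold.
Codon 5 CTC (Leu): third position 4-fold.
Codon 6 GGA (Gly): third position 4-fold.
Four-fold degenerate third positions: 3.

3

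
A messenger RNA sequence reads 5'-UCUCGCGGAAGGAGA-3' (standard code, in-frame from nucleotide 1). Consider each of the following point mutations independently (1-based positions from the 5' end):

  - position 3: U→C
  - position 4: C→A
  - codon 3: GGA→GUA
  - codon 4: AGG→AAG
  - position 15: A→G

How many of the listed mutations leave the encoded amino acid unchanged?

Codon 1: UCU (Ser) → UCC (Ser) — synonymous.
Codon 2: CGC (Arg) → AGC (Ser) — missense.
Codon 3: GGA (Gly) → GUA (Val) — missense.
Codon 4: AGG (Arg) → AAG (Lys) — missense.
Codon 5: AGA (Arg) → AGG (Arg) — synonymous.
Synonymous: 2 of 5.

2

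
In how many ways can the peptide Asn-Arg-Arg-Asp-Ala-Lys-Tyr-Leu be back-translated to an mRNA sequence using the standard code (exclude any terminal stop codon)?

Asn: 2 codons.
Arg: 6 codons.
Arg: 6 codons.
Asp: 2 codons.
Ala: 4 codons.
Lys: 2 codons.
Tyr: 2 codons.
Leu: 6 codons.
2 × 6 × 6 × 2 × 4 × 2 × 2 × 6 = 13824.

13824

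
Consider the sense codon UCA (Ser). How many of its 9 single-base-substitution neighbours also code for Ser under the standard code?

Position 1: none → 0 synonymous.
Position 2: none → 0 synonymous.
Position 3: UCU, UCC, UCG → 3 synonymous.
Total: 0 + 0 + 3 = 3.

3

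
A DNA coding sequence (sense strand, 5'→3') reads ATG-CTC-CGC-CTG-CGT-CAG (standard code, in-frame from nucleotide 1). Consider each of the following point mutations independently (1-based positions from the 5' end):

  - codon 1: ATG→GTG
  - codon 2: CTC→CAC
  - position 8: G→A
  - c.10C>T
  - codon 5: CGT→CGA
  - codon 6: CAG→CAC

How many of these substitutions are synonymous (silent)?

Codon 1: ATG (Met) → GTG (Val) — missense.
Codon 2: CTC (Leu) → CAC (His) — missense.
Codon 3: CGC (Arg) → CAC (His) — missense.
Codon 4: CTG (Leu) → TTG (Leu) — synonymous.
Codon 5: CGT (Arg) → CGA (Arg) — synonymous.
Codon 6: CAG (Gln) → CAC (His) — missense.
Synonymous: 2 of 6.

2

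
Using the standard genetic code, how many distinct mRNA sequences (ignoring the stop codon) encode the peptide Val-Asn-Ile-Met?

24

Val: 4 codons.
Asn: 2 codons.
Ile: 3 codons.
Met: 1 codon.
4 × 2 × 3 × 1 = 24.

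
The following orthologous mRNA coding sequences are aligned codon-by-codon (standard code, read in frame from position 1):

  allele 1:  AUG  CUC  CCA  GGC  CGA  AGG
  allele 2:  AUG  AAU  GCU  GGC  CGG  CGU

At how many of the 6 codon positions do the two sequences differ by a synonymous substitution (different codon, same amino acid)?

Codon 1: AUG Met / AUG Met — identical.
Codon 2: CUC Leu / AAU Asn — nonsynonymous.
Codon 3: CCA Pro / GCU Ala — nonsynonymous.
Codon 4: GGC Gly / GGC Gly — identical.
Codon 5: CGA Arg / CGG Arg — synonymous.
Codon 6: AGG Arg / CGU Arg — synonymous.
Synonymous differences: 2.

2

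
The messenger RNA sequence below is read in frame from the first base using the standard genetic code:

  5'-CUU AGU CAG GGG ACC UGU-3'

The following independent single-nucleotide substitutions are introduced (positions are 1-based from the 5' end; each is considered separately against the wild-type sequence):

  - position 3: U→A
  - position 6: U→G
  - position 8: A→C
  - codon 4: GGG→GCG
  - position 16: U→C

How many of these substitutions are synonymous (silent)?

1

Codon 1: CUU (Leu) → CUA (Leu) — synonymous.
Codon 2: AGU (Ser) → AGG (Arg) — missense.
Codon 3: CAG (Gln) → CCG (Pro) — missense.
Codon 4: GGG (Gly) → GCG (Ala) — missense.
Codon 6: UGU (Cys) → CGU (Arg) — missense.
Synonymous: 1 of 5.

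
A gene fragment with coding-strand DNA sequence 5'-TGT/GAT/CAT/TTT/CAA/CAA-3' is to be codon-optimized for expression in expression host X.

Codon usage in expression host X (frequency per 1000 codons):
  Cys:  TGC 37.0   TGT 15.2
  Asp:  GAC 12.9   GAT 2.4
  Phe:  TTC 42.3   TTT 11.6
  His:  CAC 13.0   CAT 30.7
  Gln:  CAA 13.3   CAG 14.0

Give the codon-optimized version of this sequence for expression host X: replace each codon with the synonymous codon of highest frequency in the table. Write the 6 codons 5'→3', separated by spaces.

Codon 1 (Cys): best is TGC at 37.0.
Codon 2 (Asp): best is GAC at 12.9.
Codon 3 (His): best is CAT at 30.7.
Codon 4 (Phe): best is TTC at 42.3.
Codon 5 (Gln): best is CAG at 14.0.
Codon 6 (Gln): best is CAG at 14.0.

TGC GAC CAT TTC CAG CAG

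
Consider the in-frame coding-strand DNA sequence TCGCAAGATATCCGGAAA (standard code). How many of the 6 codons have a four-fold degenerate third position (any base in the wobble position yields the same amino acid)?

Codon 1 TCG (Ser): third position 4-fold.
Codon 2 CAA (Gln): third position 2-fold.
Codon 3 GAT (Asp): third position 2-fold.
Codon 4 ATC (Ile): third position 3-fold.
Codon 5 CGG (Arg): third position 4-fold.
Codon 6 AAA (Lys): third position 2-fold.
Four-fold degenerate third positions: 2.

2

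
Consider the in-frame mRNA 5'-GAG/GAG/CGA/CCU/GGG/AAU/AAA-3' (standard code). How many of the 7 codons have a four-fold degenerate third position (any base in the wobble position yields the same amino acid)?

3

Codon 1 GAG (Glu): third position 2-fold.
Codon 2 GAG (Glu): third position 2-fold.
Codon 3 CGA (Arg): third position 4-fold.
Codon 4 CCU (Pro): third position 4-fold.
Codon 5 GGG (Gly): third position 4-fold.
Codon 6 AAU (Asn): third position 2-fold.
Codon 7 AAA (Lys): third position 2-fold.
Four-fold degenerate third positions: 3.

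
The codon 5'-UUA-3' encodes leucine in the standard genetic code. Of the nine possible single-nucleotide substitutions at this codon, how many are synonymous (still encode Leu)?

2

Position 1: CUA → 1 synonymous.
Position 2: none → 0 synonymous.
Position 3: UUG → 1 synonymous.
Total: 1 + 0 + 1 = 2.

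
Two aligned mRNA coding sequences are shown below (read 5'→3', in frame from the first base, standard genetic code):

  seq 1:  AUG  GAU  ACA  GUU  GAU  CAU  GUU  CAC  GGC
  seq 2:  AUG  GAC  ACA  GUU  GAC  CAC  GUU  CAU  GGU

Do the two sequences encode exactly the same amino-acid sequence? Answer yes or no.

Codon 1: AUG Met / AUG Met — identical.
Codon 2: GAU Asp / GAC Asp — synonymous.
Codon 3: ACA Thr / ACA Thr — identical.
Codon 4: GUU Val / GUU Val — identical.
Codon 5: GAU Asp / GAC Asp — synonymous.
Codon 6: CAU His / CAC His — synonymous.
Codon 7: GUU Val / GUU Val — identical.
Codon 8: CAC His / CAU His — synonymous.
Codon 9: GGC Gly / GGU Gly — synonymous.
Nonsynonymous differences: 0 → same protein.

yes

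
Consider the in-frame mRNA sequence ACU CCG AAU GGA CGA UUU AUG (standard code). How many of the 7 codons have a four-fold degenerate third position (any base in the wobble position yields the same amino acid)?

4

Codon 1 ACU (Thr): third position 4-fold.
Codon 2 CCG (Pro): third position 4-fold.
Codon 3 AAU (Asn): third position 2-fold.
Codon 4 GGA (Gly): third position 4-fold.
Codon 5 CGA (Arg): third position 4-fold.
Codon 6 UUU (Phe): third position 2-fold.
Codon 7 AUG (Met): third position 1-fold.
Four-fold degenerate third positions: 4.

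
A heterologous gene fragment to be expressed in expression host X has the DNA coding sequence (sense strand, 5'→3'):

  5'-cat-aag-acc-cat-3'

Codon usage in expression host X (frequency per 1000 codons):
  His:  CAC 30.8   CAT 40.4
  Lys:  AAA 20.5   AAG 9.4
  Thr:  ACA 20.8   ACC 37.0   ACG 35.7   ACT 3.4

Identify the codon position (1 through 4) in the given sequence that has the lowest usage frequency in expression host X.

2

Codon 1 CAT (His): 40.4 per 1000.
Codon 2 AAG (Lys): 9.4 per 1000.
Codon 3 ACC (Thr): 37.0 per 1000.
Codon 4 CAT (His): 40.4 per 1000.
Lowest frequency is 9.4 at codon 2.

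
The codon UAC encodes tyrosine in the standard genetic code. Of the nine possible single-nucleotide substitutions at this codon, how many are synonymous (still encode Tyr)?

1

Position 1: none → 0 synonymous.
Position 2: none → 0 synonymous.
Position 3: UAU → 1 synonymous.
Total: 0 + 0 + 1 = 1.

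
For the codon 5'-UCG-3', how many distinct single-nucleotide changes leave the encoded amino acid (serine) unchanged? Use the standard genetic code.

Position 1: none → 0 synonymous.
Position 2: none → 0 synonymous.
Position 3: UCU, UCC, UCA → 3 synonymous.
Total: 0 + 0 + 3 = 3.

3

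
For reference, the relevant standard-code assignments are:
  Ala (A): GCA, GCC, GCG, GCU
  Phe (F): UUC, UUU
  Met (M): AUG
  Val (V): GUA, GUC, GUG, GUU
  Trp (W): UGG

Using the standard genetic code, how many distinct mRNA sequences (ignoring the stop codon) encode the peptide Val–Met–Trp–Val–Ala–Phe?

Val: 4 codons.
Met: 1 codon.
Trp: 1 codon.
Val: 4 codons.
Ala: 4 codons.
Phe: 2 codons.
4 × 1 × 1 × 4 × 4 × 2 = 128.

128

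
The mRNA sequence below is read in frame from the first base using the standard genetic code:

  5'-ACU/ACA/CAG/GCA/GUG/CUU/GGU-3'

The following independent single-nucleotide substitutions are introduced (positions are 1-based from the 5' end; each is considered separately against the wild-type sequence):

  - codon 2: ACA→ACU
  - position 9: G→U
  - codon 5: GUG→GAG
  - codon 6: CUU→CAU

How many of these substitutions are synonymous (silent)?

1

Codon 2: ACA (Thr) → ACU (Thr) — synonymous.
Codon 3: CAG (Gln) → CAU (His) — missense.
Codon 5: GUG (Val) → GAG (Glu) — missense.
Codon 6: CUU (Leu) → CAU (His) — missense.
Synonymous: 1 of 4.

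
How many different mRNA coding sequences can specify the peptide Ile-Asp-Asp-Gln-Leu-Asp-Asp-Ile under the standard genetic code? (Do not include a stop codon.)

Ile: 3 codons.
Asp: 2 codons.
Asp: 2 codons.
Gln: 2 codons.
Leu: 6 codons.
Asp: 2 codons.
Asp: 2 codons.
Ile: 3 codons.
3 × 2 × 2 × 2 × 6 × 2 × 2 × 3 = 1728.

1728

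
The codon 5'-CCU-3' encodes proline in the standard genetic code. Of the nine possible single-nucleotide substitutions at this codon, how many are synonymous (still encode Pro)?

Position 1: none → 0 synonymous.
Position 2: none → 0 synonymous.
Position 3: CCC, CCA, CCG → 3 synonymous.
Total: 0 + 0 + 3 = 3.

3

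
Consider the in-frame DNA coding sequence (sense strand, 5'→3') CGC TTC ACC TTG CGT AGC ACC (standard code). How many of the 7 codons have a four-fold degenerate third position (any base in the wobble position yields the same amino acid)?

4

Codon 1 CGC (Arg): third position 4-fold.
Codon 2 TTC (Phe): third position 2-fold.
Codon 3 ACC (Thr): third position 4-fold.
Codon 4 TTG (Leu): third position 2-fold.
Codon 5 CGT (Arg): third position 4-fold.
Codon 6 AGC (Ser): third position 2-fold.
Codon 7 ACC (Thr): third position 4-fold.
Four-fold degenerate third positions: 4.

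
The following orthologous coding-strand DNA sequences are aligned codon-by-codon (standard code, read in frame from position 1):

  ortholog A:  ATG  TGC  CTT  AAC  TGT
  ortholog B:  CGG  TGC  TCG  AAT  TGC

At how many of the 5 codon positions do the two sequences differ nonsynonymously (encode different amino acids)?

Codon 1: ATG Met / CGG Arg — nonsynonymous.
Codon 2: TGC Cys / TGC Cys — identical.
Codon 3: CTT Leu / TCG Ser — nonsynonymous.
Codon 4: AAC Asn / AAT Asn — synonymous.
Codon 5: TGT Cys / TGC Cys — synonymous.
Nonsynonymous differences: 2.

2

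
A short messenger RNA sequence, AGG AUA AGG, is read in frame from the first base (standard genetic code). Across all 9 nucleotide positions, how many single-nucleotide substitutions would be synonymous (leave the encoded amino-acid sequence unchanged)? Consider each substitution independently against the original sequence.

Codon 1 (AGG, Arg): 2 synonymous substitutions.
Codon 2 (AUA, Ile): 2 synonymous substitutions.
Codon 3 (AGG, Arg): 2 synonymous substitutions.
Total: 2 + 2 + 2 = 6.

6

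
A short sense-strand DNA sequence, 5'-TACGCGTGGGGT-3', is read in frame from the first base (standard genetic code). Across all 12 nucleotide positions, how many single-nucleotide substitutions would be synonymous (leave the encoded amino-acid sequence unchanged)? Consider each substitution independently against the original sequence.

Codon 1 (TAC, Tyr): 1 synonymous substitution.
Codon 2 (GCG, Ala): 3 synonymous substitutions.
Codon 3 (TGG, Trp): 0 synonymous substitutions.
Codon 4 (GGT, Gly): 3 synonymous substitutions.
Total: 1 + 3 + 0 + 3 = 7.

7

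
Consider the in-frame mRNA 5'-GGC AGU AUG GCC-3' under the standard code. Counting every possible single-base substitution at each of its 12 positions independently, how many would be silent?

7

Codon 1 (GGC, Gly): 3 synonymous substitutions.
Codon 2 (AGU, Ser): 1 synonymous substitution.
Codon 3 (AUG, Met): 0 synonymous substitutions.
Codon 4 (GCC, Ala): 3 synonymous substitutions.
Total: 3 + 1 + 0 + 3 = 7.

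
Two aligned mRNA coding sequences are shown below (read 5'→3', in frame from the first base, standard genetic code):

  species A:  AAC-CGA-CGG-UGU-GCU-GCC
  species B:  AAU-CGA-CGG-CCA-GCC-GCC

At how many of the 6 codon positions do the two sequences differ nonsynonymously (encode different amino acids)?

Codon 1: AAC Asn / AAU Asn — synonymous.
Codon 2: CGA Arg / CGA Arg — identical.
Codon 3: CGG Arg / CGG Arg — identical.
Codon 4: UGU Cys / CCA Pro — nonsynonymous.
Codon 5: GCU Ala / GCC Ala — synonymous.
Codon 6: GCC Ala / GCC Ala — identical.
Nonsynonymous differences: 1.

1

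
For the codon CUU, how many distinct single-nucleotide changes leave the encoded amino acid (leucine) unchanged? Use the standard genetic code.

3

Position 1: none → 0 synonymous.
Position 2: none → 0 synonymous.
Position 3: CUC, CUA, CUG → 3 synonymous.
Total: 0 + 0 + 3 = 3.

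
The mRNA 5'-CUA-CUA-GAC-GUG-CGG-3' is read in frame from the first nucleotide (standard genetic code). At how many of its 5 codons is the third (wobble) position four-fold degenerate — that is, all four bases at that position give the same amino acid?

4

Codon 1 CUA (Leu): third position 4-fold.
Codon 2 CUA (Leu): third position 4-fold.
Codon 3 GAC (Asp): third position 2-fold.
Codon 4 GUG (Val): third position 4-fold.
Codon 5 CGG (Arg): third position 4-fold.
Four-fold degenerate third positions: 4.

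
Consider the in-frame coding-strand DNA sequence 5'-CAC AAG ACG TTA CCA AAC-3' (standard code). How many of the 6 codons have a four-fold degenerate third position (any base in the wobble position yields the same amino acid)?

Codon 1 CAC (His): third position 2-fold.
Codon 2 AAG (Lys): third position 2-fold.
Codon 3 ACG (Thr): third position 4-fold.
Codon 4 TTA (Leu): third position 2-fold.
Codon 5 CCA (Pro): third position 4-fold.
Codon 6 AAC (Asn): third position 2-fold.
Four-fold degenerate third positions: 2.

2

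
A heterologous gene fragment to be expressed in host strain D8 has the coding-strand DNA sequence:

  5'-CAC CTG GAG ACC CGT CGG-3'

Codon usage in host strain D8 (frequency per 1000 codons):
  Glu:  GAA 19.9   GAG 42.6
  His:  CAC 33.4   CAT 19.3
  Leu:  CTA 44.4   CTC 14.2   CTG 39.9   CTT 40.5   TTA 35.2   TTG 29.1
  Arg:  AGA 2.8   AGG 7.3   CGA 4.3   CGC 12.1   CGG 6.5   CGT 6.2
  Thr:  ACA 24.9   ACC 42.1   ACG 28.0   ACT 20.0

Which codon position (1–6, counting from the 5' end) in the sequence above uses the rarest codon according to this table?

Codon 1 CAC (His): 33.4 per 1000.
Codon 2 CTG (Leu): 39.9 per 1000.
Codon 3 GAG (Glu): 42.6 per 1000.
Codon 4 ACC (Thr): 42.1 per 1000.
Codon 5 CGT (Arg): 6.2 per 1000.
Codon 6 CGG (Arg): 6.5 per 1000.
Lowest frequency is 6.2 at codon 5.

5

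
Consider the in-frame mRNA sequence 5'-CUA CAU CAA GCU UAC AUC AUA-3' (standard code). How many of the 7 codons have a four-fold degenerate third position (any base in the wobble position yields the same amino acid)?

2

Codon 1 CUA (Leu): third position 4-fold.
Codon 2 CAU (His): third position 2-fold.
Codon 3 CAA (Gln): third position 2-fold.
Codon 4 GCU (Ala): third position 4-fold.
Codon 5 UAC (Tyr): third position 2-fold.
Codon 6 AUC (Ile): third position 3-fold.
Codon 7 AUA (Ile): third position 3-fold.
Four-fold degenerate third positions: 2.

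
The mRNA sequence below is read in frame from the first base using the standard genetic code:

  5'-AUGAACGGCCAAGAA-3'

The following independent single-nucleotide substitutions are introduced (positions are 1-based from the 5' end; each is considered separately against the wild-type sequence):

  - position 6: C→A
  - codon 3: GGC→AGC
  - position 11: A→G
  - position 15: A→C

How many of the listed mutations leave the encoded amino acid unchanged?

0

Codon 2: AAC (Asn) → AAA (Lys) — missense.
Codon 3: GGC (Gly) → AGC (Ser) — missense.
Codon 4: CAA (Gln) → CGA (Arg) — missense.
Codon 5: GAA (Glu) → GAC (Asp) — missense.
Synonymous: 0 of 4.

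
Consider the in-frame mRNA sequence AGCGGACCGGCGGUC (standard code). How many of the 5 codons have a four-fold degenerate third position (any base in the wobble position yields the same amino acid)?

Codon 1 AGC (Ser): third position 2-fold.
Codon 2 GGA (Gly): third position 4-fold.
Codon 3 CCG (Pro): third position 4-fold.
Codon 4 GCG (Ala): third position 4-fold.
Codon 5 GUC (Val): third position 4-fold.
Four-fold degenerate third positions: 4.

4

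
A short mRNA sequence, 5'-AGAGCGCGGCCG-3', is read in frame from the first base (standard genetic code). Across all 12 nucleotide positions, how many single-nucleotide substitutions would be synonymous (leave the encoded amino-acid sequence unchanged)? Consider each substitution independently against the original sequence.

Codon 1 (AGA, Arg): 2 synonymous substitutions.
Codon 2 (GCG, Ala): 3 synonymous substitutions.
Codon 3 (CGG, Arg): 4 synonymous substitutions.
Codon 4 (CCG, Pro): 3 synonymous substitutions.
Total: 2 + 3 + 4 + 3 = 12.

12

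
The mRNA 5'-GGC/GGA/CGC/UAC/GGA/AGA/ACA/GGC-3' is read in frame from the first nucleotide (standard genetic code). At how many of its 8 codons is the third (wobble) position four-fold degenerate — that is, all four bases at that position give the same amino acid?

Codon 1 GGC (Gly): third position 4-fold.
Codon 2 GGA (Gly): third position 4-fold.
Codon 3 CGC (Arg): third position 4-fold.
Codon 4 UAC (Tyr): third position 2-fold.
Codon 5 GGA (Gly): third position 4-fold.
Codon 6 AGA (Arg): third position 2-fold.
Codon 7 ACA (Thr): third position 4-fold.
Codon 8 GGC (Gly): third position 4-fold.
Four-fold degenerate third positions: 6.

6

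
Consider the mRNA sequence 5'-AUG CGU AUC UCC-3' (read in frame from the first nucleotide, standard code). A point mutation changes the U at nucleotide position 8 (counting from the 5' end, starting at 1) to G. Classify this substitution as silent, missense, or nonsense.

Position 8 falls in codon 3: AUC → Ile.
After the substitution the codon is AGC → Ser.
Ile ≠ Ser, so this is a missense mutation.

missense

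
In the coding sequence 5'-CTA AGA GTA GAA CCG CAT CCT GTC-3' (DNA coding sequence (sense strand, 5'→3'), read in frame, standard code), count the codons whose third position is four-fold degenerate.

Codon 1 CTA (Leu): third position 4-fold.
Codon 2 AGA (Arg): third position 2-fold.
Codon 3 GTA (Val): third position 4-fold.
Codon 4 GAA (Glu): third position 2-fold.
Codon 5 CCG (Pro): third position 4-fold.
Codon 6 CAT (His): third position 2-fold.
Codon 7 CCT (Pro): third position 4-fold.
Codon 8 GTC (Val): third position 4-fold.
Four-fold degenerate third positions: 5.

5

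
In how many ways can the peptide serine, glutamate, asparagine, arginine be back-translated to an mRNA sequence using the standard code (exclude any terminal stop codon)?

144

Ser: 6 codons.
Glu: 2 codons.
Asn: 2 codons.
Arg: 6 codons.
6 × 2 × 2 × 6 = 144.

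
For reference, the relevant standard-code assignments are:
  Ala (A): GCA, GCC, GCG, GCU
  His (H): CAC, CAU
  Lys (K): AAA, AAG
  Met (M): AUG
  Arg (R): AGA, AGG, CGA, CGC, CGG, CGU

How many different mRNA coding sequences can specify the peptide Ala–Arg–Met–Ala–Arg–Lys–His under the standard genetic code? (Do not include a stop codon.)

2304

Ala: 4 codons.
Arg: 6 codons.
Met: 1 codon.
Ala: 4 codons.
Arg: 6 codons.
Lys: 2 codons.
His: 2 codons.
4 × 6 × 1 × 4 × 6 × 2 × 2 = 2304.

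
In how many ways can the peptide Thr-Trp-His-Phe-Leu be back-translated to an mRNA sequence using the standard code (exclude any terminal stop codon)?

Thr: 4 codons.
Trp: 1 codon.
His: 2 codons.
Phe: 2 codons.
Leu: 6 codons.
4 × 1 × 2 × 2 × 6 = 96.

96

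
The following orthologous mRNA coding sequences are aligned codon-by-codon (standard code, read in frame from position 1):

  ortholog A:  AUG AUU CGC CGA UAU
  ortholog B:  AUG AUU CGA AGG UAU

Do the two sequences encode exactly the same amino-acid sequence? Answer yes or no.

Codon 1: AUG Met / AUG Met — identical.
Codon 2: AUU Ile / AUU Ile — identical.
Codon 3: CGC Arg / CGA Arg — synonymous.
Codon 4: CGA Arg / AGG Arg — synonymous.
Codon 5: UAU Tyr / UAU Tyr — identical.
Nonsynonymous differences: 0 → same protein.

yes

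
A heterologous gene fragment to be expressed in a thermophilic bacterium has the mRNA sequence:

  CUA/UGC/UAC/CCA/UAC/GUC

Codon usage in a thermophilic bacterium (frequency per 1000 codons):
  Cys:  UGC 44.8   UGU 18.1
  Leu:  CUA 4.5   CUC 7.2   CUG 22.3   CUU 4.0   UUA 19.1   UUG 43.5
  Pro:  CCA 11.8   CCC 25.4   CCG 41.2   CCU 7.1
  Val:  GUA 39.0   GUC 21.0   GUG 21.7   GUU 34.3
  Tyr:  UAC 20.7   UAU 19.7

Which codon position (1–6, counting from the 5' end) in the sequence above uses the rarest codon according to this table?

1

Codon 1 CUA (Leu): 4.5 per 1000.
Codon 2 UGC (Cys): 44.8 per 1000.
Codon 3 UAC (Tyr): 20.7 per 1000.
Codon 4 CCA (Pro): 11.8 per 1000.
Codon 5 UAC (Tyr): 20.7 per 1000.
Codon 6 GUC (Val): 21.0 per 1000.
Lowest frequency is 4.5 at codon 1.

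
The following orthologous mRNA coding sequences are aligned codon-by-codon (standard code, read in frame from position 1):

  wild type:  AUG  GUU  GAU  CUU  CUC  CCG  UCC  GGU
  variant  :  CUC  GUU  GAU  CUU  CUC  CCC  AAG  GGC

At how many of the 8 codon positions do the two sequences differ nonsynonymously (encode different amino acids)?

Codon 1: AUG Met / CUC Leu — nonsynonymous.
Codon 2: GUU Val / GUU Val — identical.
Codon 3: GAU Asp / GAU Asp — identical.
Codon 4: CUU Leu / CUU Leu — identical.
Codon 5: CUC Leu / CUC Leu — identical.
Codon 6: CCG Pro / CCC Pro — synonymous.
Codon 7: UCC Ser / AAG Lys — nonsynonymous.
Codon 8: GGU Gly / GGC Gly — synonymous.
Nonsynonymous differences: 2.

2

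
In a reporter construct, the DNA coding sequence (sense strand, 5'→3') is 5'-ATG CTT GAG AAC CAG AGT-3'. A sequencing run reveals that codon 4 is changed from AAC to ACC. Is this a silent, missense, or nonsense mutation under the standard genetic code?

missense

Position 11 falls in codon 4: AAC → Asn.
After the substitution the codon is ACC → Thr.
Asn ≠ Thr, so this is a missense mutation.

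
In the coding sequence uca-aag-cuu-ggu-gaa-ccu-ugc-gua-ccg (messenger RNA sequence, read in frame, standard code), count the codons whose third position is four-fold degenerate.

6

Codon 1 UCA (Ser): third position 4-fold.
Codon 2 AAG (Lys): third position 2-fold.
Codon 3 CUU (Leu): third position 4-fold.
Codon 4 GGU (Gly): third position 4-fold.
Codon 5 GAA (Glu): third position 2-fold.
Codon 6 CCU (Pro): third position 4-fold.
Codon 7 UGC (Cys): third position 2-fold.
Codon 8 GUA (Val): third position 4-fold.
Codon 9 CCG (Pro): third position 4-fold.
Four-fold degenerate third positions: 6.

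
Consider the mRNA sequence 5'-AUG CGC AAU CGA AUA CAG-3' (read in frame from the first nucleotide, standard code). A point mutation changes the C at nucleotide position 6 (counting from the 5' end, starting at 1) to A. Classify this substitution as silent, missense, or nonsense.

silent

Position 6 falls in codon 2: CGC → Arg.
After the substitution the codon is CGA → Arg.
Both encode Arg, so the change is synonymous.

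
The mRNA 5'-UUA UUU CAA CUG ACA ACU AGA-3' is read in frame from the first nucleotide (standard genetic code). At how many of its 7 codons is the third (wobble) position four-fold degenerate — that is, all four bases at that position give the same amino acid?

Codon 1 UUA (Leu): third position 2-fold.
Codon 2 UUU (Phe): third position 2-fold.
Codon 3 CAA (Gln): third position 2-fold.
Codon 4 CUG (Leu): third position 4-fold.
Codon 5 ACA (Thr): third position 4-fold.
Codon 6 ACU (Thr): third position 4-fold.
Codon 7 AGA (Arg): third position 2-fold.
Four-fold degenerate third positions: 3.

3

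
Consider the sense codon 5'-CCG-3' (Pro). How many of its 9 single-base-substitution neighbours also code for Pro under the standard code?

3

Position 1: none → 0 synonymous.
Position 2: none → 0 synonymous.
Position 3: CCU, CCC, CCA → 3 synonymous.
Total: 0 + 0 + 3 = 3.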